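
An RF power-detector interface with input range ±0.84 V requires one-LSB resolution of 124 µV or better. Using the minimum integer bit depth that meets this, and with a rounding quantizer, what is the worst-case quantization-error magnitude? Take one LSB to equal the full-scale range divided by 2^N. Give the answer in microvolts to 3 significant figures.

51.3 µV

Full-scale range = 0.84 V − (-0.84 V) = 1.68 V.
Need 2^N ≥ 1.68 V / 124 µV = 13550 → N_min = 14.
LSB = 1.68 V ÷ 2^14 = 1.68/16384 V = 102.54 µV.
Max error for round-to-nearest is LSB/2 = 51.3 µV.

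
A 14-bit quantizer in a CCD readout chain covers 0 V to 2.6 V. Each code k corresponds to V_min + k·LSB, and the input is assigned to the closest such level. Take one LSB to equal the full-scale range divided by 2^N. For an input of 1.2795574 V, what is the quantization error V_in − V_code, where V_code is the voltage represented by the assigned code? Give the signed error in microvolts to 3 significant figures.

+28.6 µV

V_FS = 2.6 V. LSB = 2.6 V / 2^14 ≈ 158.7 µV.
Position in LSBs: (1.2795574 − (0)) × 16384/2.6 = 8063.1802; rounding gives k = 8063.
V_code = 0 + (8063/16384) × 2.6 = 1.2795288086 V.
e = 1.2795574 − (1.2795288086) = +28.6 µV.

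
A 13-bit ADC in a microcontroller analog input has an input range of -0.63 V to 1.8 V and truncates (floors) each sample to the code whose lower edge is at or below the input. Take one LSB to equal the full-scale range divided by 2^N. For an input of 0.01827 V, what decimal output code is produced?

The full-scale span is 1.8 − (-0.63) = 2.43 V. LSB = 2.43 V / 2^13 ≈ 296.6 µV.
code = ⌊(V_in − V_min)/LSB⌋ = ⌊(V_in − V_min) × 2^13 / range⌋
     = ⌊(0.01827 − (-0.63)) × 8192 / 2.43⌋ = ⌊0.64827 × 8192/2.43⌋
     = ⌊2185.444⌋ = 2185.

2185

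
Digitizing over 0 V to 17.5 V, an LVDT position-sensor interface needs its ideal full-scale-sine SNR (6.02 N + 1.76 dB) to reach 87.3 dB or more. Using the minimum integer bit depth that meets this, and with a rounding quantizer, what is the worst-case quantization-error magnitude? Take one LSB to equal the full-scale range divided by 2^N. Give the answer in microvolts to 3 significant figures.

Span = 17.5 V.
Required N = ⌈(87.3 − 1.76)/6.02⌉ = ⌈14.209⌉ = 15.
One LSB is 17.5 V / 32768 = 0.53406 mV.
Max error for round-to-nearest is LSB/2 = 267 µV.

267 µV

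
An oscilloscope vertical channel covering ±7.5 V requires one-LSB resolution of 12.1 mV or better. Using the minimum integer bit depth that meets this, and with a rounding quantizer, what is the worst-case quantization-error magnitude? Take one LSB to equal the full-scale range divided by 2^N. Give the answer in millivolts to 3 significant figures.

3.66 mV

Span: 7.5 V − (-7.5 V) = 15 V.
Levels needed ≥ 15/12.1 mV = 1240. 2^11 = 2048 suffices, so N_min = 11.
One LSB is 15 V / 2048 = 7.3242 mV.
Half an LSB is 3.66 mV.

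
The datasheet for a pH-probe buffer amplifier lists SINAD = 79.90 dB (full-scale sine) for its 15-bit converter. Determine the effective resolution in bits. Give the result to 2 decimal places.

ENOB = (SINAD − 1.76) / 6.02 = (79.90 − 1.76) / 6.02 = 78.14 / 6.02 = 12.9801.

12.98 bits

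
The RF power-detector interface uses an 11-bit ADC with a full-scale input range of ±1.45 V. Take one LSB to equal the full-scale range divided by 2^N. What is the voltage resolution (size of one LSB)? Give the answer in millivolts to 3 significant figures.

Span: 1.45 V − (-1.45 V) = 2.9 V.
Number of codes = 2^11 = 2048.
LSB = 2.9 V / 2^11 = 1.42 mV.

1.42 mV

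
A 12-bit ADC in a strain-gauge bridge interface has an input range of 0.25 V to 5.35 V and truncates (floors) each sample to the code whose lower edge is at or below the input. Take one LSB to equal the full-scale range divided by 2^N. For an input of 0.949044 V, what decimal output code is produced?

561

Full-scale range = 5.35 V − (0.25 V) = 5.1 V. LSB = 5.1 V / 2^12 ≈ 1.245 mV.
V_in − V_min = 0.949044 − (0.25) = 0.699044 V.
Divide by LSB: 0.699044 × 4096/5.1 = 561.4283.
Truncating gives code 561.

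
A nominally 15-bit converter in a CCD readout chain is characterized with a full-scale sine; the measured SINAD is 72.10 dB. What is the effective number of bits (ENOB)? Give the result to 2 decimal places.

(72.10 − 1.76) / 6.02 = 70.34/6.02 = 11.6844 effective bits.

11.68 bits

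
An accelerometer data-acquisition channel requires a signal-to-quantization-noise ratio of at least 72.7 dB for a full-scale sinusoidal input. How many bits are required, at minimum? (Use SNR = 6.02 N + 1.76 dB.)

N ≥ (72.7 − 1.76)/6.02 = 11.784 → N_min = 12.

12 bits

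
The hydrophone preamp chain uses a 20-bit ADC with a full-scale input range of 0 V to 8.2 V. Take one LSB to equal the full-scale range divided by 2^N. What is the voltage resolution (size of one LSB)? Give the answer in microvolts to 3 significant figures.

Full-scale range = 8.2 V.
There are 2^20 = 1048576 steps.
Step size = 8.2/1048576 V = 7.82 µV.

7.82 µV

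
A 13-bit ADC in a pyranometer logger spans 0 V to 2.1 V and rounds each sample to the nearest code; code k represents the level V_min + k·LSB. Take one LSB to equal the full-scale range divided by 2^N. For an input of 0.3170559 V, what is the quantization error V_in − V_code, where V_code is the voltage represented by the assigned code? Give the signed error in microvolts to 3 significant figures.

−46.2 µV

Full-scale range = 2.1 V. LSB = 2.1 V / 2^13 ≈ 256.3 µV.
(0.3170559 − (0)) / LSB = 0.3170559 × 8192/2.1 = 1236.8200. Nearest integer: k = 1237.
V_code = 0 + (1237/8192) × 2.1 = 0.3171020508 V.
e = 0.3170559 − (0.3171020508) = −46.2 µV.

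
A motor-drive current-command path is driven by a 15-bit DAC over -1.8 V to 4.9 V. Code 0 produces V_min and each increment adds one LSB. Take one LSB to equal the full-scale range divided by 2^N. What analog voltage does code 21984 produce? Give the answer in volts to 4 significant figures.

Full-scale range = 4.9 V − (-1.8 V) = 6.7 V. LSB = 6.7 V / 2^15.
V_out = -1.8 + 21984 × (6.7/32768) V
      = -1.8 V + 4.49502 V = 2.69502 V.

2.695 V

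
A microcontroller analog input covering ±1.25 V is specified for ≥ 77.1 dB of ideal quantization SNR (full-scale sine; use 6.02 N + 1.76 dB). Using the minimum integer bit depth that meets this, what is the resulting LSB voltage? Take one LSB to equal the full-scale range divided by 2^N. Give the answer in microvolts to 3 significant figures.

The full-scale span is 1.25 − (-1.25) = 2.5 V.
Solving 6.02 N ≥ 77.1 − 1.76: N ≥ 12.515. Round up → N = 13.
One LSB is 2.5 V / 8192 = 305 µV.

305 µV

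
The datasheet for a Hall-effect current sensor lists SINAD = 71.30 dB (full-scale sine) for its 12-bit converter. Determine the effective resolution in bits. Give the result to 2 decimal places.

11.55 bits

Inverting SNR = 6.02 N + 1.76: N_eff = (71.30 − 1.76)/6.02 = 11.5515.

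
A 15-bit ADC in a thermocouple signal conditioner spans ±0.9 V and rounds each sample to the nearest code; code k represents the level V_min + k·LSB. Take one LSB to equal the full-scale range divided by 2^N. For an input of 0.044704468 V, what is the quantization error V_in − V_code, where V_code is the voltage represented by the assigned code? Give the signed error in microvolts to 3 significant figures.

−9.89 µV

Span: 0.9 V − (-0.9 V) = 1.8 V. LSB = 1.8 V / 2^15 ≈ 54.93 µV.
(V_in − V_min)/LSB = (0.044704468 − (-0.9)) × 32768/1.8 = 17197.8200 → nearest code k = 17198.
V_code = -0.9 + (17198/32768) × 1.8 = 0.044714355469 V.
V_in − V_code = 0.044704468 − (0.044714355469) = −9.89 µV.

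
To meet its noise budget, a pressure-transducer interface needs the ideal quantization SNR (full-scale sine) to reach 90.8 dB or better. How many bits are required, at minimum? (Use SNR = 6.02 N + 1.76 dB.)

15 bits

N ≥ (90.8 − 1.76)/6.02 = 14.791 → N_min = 15.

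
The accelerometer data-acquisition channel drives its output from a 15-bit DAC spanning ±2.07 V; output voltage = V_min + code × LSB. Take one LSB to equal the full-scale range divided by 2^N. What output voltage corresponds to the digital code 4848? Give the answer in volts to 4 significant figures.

Span: 2.07 V − (-2.07 V) = 4.14 V. LSB = 4.14 V / 2^15.
V_out = V_min + code × LSB = -2.07 V + 4848 × 4.14 V / 32768
      = -2.07 V + 0.612510 V = -1.45749 V.

-1.457 V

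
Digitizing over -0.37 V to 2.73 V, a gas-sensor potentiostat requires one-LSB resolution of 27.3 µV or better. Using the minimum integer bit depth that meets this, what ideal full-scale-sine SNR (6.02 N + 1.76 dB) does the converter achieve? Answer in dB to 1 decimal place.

The full-scale span is 2.73 − (-0.37) = 3.1 V.
Need 2^N ≥ 3.1 V / 27.3 µV = 113600 → N_min = 17.
Ideal SNR at N = 17: 6.02·17 + 1.76 = 104.1 dB.

104.1 dB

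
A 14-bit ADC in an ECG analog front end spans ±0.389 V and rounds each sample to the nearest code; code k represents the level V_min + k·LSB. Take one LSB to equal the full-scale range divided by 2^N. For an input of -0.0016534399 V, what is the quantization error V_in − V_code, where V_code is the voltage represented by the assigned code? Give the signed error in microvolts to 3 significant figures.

Full-scale range = 0.389 V − (-0.389 V) = 0.778 V. LSB = 0.778 V / 2^14 ≈ 47.49 µV.
(-0.0016534399 − (-0.389)) / LSB = 0.3873465601 × 16384/0.778 = 8157.1800. Nearest integer: k = 8157.
Reconstructed level: -0.389 + 8157 × 0.778/16384 V = -0.0016619873047 V.
e = -0.0016534399 − (-0.0016619873047) = +8.55 µV.

+8.55 µV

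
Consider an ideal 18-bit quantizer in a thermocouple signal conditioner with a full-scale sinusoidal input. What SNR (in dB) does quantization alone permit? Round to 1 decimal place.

110.1 dB

6.02(18) + 1.76 = 108.36 + 1.76 = 110.12 dB.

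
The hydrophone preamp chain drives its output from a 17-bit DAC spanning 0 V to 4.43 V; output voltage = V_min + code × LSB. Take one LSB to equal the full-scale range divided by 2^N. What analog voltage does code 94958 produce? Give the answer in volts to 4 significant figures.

3.209 V

V_FS = 4.43 V. LSB = 4.43 V / 2^17.
V_out = V_min + code × LSB = 0 V + 94958 × 4.43 V / 131072
      = 0 + 3.20941 = 3.20941 V.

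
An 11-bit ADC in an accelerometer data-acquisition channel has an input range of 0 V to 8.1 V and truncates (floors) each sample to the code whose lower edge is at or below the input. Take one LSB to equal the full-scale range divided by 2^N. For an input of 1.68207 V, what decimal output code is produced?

425

Span = 8.1 V. LSB = 8.1 V / 2^11 ≈ 3.955 mV.
V_in − V_min = 1.68207 − (0) = 1.68207 V.
Divide by LSB: 1.68207 × 2048/8.1 = 425.2937.
Truncating gives code 425.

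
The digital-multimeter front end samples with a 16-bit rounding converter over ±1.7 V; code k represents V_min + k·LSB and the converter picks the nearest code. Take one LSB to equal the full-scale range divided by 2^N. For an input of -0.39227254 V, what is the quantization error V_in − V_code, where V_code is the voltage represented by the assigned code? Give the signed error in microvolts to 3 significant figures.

−8.75 µV

The full-scale span is 1.7 − (-1.7) = 3.4 V. LSB = 3.4 V / 2^16 ≈ 51.88 µV.
(V_in − V_min)/LSB = (-0.39227254 − (-1.7)) × 65536/3.4 = 25206.8314 → nearest code k = 25207.
V_code = -1.7 + (25207/65536) × 3.4 = -0.39226379395 V.
Error = V_in − V_code = -0.39227254 − (-0.39226379395) = −8.75 µV.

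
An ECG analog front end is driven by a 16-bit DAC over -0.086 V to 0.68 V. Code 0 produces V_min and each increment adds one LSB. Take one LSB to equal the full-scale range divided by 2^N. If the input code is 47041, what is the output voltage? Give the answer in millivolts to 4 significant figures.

Range = 0.68 − (-0.086) = 0.766 V. LSB = 0.766 V / 2^16.
Output = V_min + (47041/65536) × range = -0.086 + 0.717789 × 0.766 V
      = -0.086 V + 0.549826 V = 0.463826 V.

463.8 mV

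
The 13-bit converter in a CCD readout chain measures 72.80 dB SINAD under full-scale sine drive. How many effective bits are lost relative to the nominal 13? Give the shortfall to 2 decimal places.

Effective bits = (72.80 − 1.76)/6.02 = 11.8007.
Shortfall = 13 − 11.8007 = 1.1993 bits.

1.20 bits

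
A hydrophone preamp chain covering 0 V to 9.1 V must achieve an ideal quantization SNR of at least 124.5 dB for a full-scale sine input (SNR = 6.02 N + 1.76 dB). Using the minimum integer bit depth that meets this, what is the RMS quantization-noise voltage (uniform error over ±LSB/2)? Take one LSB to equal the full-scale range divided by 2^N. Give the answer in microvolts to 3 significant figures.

1.25 µV

Range is 9.1 V.
Solving 6.02 N ≥ 124.5 − 1.76: N ≥ 20.389. Round up → N = 21.
Step size = 9.1/2097152 V = 4.3392 µV.
σ_q = LSB/√12 = 4.3392 µV/3.4641 = 1.25 µV.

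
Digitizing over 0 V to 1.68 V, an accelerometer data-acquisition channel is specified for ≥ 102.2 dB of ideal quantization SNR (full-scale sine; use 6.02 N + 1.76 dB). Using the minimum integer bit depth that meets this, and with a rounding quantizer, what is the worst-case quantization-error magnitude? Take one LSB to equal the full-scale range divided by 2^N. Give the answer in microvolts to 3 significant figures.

6.41 µV

V_FS = 1.68 V.
Required N = ⌈(102.2 − 1.76)/6.02⌉ = ⌈16.684⌉ = 17.
LSB = 1.68 V ÷ 2^17 = 1.68/131072 V = 12.817 µV.
Max error for round-to-nearest is LSB/2 = 6.41 µV.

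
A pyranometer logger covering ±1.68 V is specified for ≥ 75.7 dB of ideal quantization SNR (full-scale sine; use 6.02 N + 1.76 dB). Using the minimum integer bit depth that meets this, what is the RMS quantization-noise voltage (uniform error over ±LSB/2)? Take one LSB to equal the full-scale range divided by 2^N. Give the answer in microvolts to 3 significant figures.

Full-scale range = 1.68 V − (-1.68 V) = 3.36 V.
6.02 N + 1.76 ≥ 75.7 gives N ≥ 12.282, so the minimum integer is 13.
Step size = 3.36/8192 V = 410.16 µV.
σ_q = LSB/√12 = 410.16 µV/3.4641 = 118 µV.

118 µV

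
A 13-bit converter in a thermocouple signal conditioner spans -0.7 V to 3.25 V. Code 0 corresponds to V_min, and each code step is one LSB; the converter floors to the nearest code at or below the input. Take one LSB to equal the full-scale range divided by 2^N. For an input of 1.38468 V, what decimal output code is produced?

4323

The full-scale span is 3.25 − (-0.7) = 3.95 V. LSB = 3.95 V / 2^13 ≈ 482.2 µV.
(V_in − V_min) × 2^13/range = (1.38468 − (-0.7)) × 8192/3.95 = 4323.468.
Floor → code = 4323.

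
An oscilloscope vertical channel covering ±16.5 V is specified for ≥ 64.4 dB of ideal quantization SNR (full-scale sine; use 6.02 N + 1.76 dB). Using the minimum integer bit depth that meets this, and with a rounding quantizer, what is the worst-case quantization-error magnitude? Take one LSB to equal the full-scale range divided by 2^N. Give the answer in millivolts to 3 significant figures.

8.06 mV

Span: 16.5 V − (-16.5 V) = 33 V.
6.02 N + 1.76 ≥ 64.4 gives N ≥ 10.405, so the minimum integer is 11.
LSB = 33 V / 2^11 = 16.113 mV.
|e|_max = LSB/2 = 8.06 mV.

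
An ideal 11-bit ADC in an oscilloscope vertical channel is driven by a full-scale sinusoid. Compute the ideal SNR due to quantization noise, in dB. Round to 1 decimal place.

68.0 dB

SNR = 6.02·11 + 1.76 = 67.98 dB.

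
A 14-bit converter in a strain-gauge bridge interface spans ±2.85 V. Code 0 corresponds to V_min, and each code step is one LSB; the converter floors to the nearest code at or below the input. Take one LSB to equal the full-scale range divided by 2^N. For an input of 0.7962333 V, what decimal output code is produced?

10480

The full-scale span is 2.85 − (-2.85) = 5.7 V. LSB = 5.7 V / 2^14 ≈ 347.9 µV.
V_in − V_min = 0.7962333 − (-2.85) = 3.6462333 V.
Divide by LSB: 3.6462333 × 16384/5.7 = 10480.6818.
Truncating gives code 10480.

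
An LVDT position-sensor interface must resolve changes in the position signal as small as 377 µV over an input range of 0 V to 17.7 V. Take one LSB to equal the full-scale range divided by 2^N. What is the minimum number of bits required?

Full-scale range = 17.7 V.
17.7 V / 377 µV = 46950. Since 2^15 = 32768 and 2^16 = 65536, N = 16.

16 bits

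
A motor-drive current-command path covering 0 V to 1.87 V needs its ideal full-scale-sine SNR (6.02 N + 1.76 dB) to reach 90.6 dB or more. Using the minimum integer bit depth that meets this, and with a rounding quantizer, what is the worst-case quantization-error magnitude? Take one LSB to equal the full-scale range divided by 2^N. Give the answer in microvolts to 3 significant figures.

28.5 µV

Span = 1.87 V.
6.02 N + 1.76 ≥ 90.6 gives N ≥ 14.757, so the minimum integer is 15.
LSB = 1.87 V ÷ 2^15 = 1.87/32768 V = 57.068 µV.
|e|_max = LSB/2 = 28.5 µV.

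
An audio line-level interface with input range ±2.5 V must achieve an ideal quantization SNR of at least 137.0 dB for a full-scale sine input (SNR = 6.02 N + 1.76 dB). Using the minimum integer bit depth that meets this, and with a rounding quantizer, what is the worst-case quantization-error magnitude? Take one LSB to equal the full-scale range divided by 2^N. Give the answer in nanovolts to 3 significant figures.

298 nV

The full-scale span is 2.5 − (-2.5) = 5 V.
6.02 N + 1.76 ≥ 137.0 gives N ≥ 22.465, so the minimum integer is 23.
Step size = 5/8388608 V = 0.59605 µV.
Max error for round-to-nearest is LSB/2 = 298 nV.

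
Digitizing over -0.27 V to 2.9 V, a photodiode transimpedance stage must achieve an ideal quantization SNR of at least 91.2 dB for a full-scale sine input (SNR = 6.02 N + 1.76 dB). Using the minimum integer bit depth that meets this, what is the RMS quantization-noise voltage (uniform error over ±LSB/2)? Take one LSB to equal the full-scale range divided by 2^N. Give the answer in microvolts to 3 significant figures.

27.9 µV

Range = 2.9 − (-0.27) = 3.17 V.
Required N = ⌈(91.2 − 1.76)/6.02⌉ = ⌈14.857⌉ = 15.
One LSB is 3.17 V / 32768 = 96.741 µV.
σ_q = LSB/√12 = 96.741 µV/3.4641 = 27.9 µV.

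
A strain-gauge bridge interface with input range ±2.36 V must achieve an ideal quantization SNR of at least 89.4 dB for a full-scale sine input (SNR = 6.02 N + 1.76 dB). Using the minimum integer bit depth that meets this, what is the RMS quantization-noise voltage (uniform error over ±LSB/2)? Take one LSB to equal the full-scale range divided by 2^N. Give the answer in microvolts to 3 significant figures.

41.6 µV

Range = 2.36 − (-2.36) = 4.72 V.
Required N = ⌈(89.4 − 1.76)/6.02⌉ = ⌈14.558⌉ = 15.
LSB = 4.72 V ÷ 2^15 = 4.72/32768 V = 144.04 µV.
σ_q = LSB/√12 = 144.04 µV/3.4641 = 41.6 µV.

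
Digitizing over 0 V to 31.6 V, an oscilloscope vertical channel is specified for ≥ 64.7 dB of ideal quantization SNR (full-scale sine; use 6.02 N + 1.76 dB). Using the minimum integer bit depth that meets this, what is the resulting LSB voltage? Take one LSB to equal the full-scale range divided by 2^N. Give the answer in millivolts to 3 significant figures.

15.4 mV

Full-scale range = 31.6 V.
Solving 6.02 N ≥ 64.7 − 1.76: N ≥ 10.455. Round up → N = 11.
LSB = 31.6 V / 2^11 = 15.4 mV.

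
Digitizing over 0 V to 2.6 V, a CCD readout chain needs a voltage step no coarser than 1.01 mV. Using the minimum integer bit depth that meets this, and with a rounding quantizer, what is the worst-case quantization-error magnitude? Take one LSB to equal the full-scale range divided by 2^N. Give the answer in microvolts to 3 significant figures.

317 µV

Full-scale range = 2.6 V.
Levels needed ≥ 2.6/1.01 mV = 2574. 2^12 = 4096 suffices, so N_min = 12.
One LSB is 2.6 V / 4096 = 0.63477 mV.
Max error for round-to-nearest is LSB/2 = 317 µV.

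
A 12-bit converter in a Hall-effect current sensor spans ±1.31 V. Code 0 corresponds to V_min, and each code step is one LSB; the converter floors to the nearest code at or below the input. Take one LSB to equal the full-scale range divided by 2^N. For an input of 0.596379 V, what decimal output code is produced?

Range = 1.31 − (-1.31) = 2.62 V. LSB = 2.62 V / 2^12 ≈ 0.6396 mV.
code = ⌊(V_in − V_min)/LSB⌋ = ⌊(V_in − V_min) × 2^12 / range⌋
     = ⌊(0.596379 − (-1.31)) × 4096 / 2.62⌋ = ⌊1.906379 × 4096/2.62⌋
     = ⌊2980.354⌋ = 2980.

2980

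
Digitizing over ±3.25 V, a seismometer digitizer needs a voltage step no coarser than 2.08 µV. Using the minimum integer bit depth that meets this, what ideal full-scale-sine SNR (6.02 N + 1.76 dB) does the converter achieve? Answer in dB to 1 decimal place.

The full-scale span is 3.25 − (-3.25) = 6.5 V.
Levels needed ≥ 6.5/2.08 µV = 3.125e6. 2^22 = 4194304 suffices, so N_min = 22.
SNR = 6.02 × 22 + 1.76 = 134.20 dB.

134.2 dB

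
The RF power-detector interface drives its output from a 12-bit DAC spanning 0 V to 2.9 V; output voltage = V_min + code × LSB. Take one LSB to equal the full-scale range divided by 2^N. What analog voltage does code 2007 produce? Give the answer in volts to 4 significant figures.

V_FS = 2.9 V. LSB = 2.9 V / 2^12.
V_out = 0 + 2007 × (2.9/4096) V
      = 0 + 1.42097 = 1.42097 V.

1.421 V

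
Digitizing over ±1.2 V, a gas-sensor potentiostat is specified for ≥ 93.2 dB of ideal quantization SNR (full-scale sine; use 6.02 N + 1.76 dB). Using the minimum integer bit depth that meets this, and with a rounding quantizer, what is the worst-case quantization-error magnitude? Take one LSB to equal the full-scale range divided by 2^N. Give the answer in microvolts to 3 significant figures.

The full-scale span is 1.2 − (-1.2) = 2.4 V.
Solving 6.02 N ≥ 93.2 − 1.76: N ≥ 15.189. Round up → N = 16.
One LSB is 2.4 V / 65536 = 36.621 µV.
Max error for round-to-nearest is LSB/2 = 18.3 µV.

18.3 µV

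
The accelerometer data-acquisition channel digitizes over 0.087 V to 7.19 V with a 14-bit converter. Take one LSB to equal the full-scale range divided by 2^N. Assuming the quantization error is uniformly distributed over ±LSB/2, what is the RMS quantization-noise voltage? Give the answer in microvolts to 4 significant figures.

The full-scale span is 7.19 − (0.087) = 7.103 V.
One LSB is 7.103 V / 16384 = 433.533 µV.
V_rms = LSB/√12 = 433.533 µV / √12 = 125.2 µV.

125.2 µV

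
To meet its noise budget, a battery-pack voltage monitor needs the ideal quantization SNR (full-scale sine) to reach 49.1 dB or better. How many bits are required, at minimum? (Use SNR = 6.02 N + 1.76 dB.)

8 bits

6.02 N + 1.76 ≥ 49.1 gives N ≥ 7.864, so the minimum integer is 8.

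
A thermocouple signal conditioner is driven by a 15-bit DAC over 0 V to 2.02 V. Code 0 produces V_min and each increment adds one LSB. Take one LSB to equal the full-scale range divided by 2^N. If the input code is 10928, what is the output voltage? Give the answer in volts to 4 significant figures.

0.6737 V

Full-scale range = 2.02 V. LSB = 2.02 V / 2^15.
Output = V_min + (10928/32768) × range = 0 + 0.333496 × 2.02 V
      = 0 V + 0.673662 V = 0.673662 V.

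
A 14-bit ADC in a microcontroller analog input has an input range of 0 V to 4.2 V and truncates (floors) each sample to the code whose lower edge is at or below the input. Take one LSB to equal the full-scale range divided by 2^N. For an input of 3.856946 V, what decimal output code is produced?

15045

Range is 4.2 V. LSB = 4.2 V / 2^14 ≈ 256.3 µV.
(V_in − V_min) × 2^14/range = (3.856946 − (0)) × 16384/4.2 = 15045.763.
Floor → code = 15045.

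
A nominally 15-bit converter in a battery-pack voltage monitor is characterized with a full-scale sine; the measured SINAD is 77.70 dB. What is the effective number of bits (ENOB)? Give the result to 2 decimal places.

ENOB = (SINAD − 1.76) / 6.02 = (77.70 − 1.76) / 6.02 = 75.94 / 6.02 = 12.6146.

12.61 bits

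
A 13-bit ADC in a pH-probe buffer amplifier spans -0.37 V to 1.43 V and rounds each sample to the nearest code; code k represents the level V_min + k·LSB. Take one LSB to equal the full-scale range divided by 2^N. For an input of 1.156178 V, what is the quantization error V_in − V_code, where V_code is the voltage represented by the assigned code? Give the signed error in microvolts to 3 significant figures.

−42.7 µV

Range = 1.43 − (-0.37) = 1.8 V. LSB = 1.8 V / 2^13 ≈ 219.7 µV.
(V_in − V_min)/LSB = (1.156178 − (-0.37)) × 8192/1.8 = 6945.8057 → nearest code k = 6946.
V_code = -0.37 + (6946/8192) × 1.8 = 1.156220703 V.
V_in − V_code = 1.156178 − (1.156220703) = −42.7 µV.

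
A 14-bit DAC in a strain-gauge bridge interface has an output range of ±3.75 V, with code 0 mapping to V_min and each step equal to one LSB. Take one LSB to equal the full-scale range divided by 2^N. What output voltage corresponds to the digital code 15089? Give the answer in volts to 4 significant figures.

3.157 V

Full-scale range = 3.75 V − (-3.75 V) = 7.5 V. LSB = 7.5 V / 2^14.
V_out = -3.75 + 15089 × (7.5/16384) V
      = -3.75 V + 6.90720 V = 3.15720 V.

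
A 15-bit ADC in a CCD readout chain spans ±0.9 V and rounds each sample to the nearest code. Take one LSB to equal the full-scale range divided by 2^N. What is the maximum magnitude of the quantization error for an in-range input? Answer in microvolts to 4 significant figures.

27.47 µV

The full-scale span is 0.9 − (-0.9) = 1.8 V.
Step size = 1.8/32768 V = 54.9316 µV.
A rounding quantizer has |error| ≤ LSB/2 = 27.47 µV.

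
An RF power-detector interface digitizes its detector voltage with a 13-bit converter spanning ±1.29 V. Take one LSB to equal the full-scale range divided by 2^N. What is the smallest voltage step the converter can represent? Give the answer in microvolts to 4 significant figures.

Range = 1.29 − (-1.29) = 2.58 V.
Number of codes = 2^13 = 8192.
One LSB is 2.58 V / 8192 = 314.9 µV.

314.9 µV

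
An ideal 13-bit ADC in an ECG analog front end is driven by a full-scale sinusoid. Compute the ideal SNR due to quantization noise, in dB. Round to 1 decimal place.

For an ideal N-bit converter with full-scale sine input, SNR = 6.02 N + 1.76 dB. SNR = 6.02 × 13 + 1.76 = 78.26 + 1.76 = 80.02 dB.

80.0 dB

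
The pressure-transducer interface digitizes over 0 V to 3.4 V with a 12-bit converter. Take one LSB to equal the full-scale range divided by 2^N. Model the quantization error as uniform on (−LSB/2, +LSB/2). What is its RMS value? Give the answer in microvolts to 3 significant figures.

240 µV

V_FS = 3.4 V.
Step size = 3.4/4096 V = 0.83008 mV.
RMS of a uniform error over width LSB is LSB/√12 = 240 µV.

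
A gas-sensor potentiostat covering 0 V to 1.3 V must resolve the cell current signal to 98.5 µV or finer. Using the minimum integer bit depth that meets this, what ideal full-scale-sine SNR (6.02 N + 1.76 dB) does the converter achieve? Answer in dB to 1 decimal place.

V_FS = 1.3 V.
Required number of levels: 1.3/98.5 µV = 13198; smallest N with 2^N ≥ that is 14.
Ideal SNR at N = 14: 6.02·14 + 1.76 = 86.0 dB.

86.0 dB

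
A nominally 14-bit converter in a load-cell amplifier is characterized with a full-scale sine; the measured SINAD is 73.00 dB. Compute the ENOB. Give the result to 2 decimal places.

(73.00 − 1.76) / 6.02 = 71.24/6.02 = 11.8339 effective bits.

11.83 bits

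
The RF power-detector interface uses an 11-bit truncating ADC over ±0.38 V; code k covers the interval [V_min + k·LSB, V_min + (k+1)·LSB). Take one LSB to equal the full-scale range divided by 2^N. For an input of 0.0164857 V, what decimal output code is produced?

Full-scale range = 0.38 V − (-0.38 V) = 0.76 V. LSB = 0.76 V / 2^11 ≈ 371.1 µV.
V_in − V_min = 0.0164857 − (-0.38) = 0.3964857 V.
Divide by LSB: 0.3964857 × 2048/0.76 = 1068.4246.
Truncating gives code 1068.

1068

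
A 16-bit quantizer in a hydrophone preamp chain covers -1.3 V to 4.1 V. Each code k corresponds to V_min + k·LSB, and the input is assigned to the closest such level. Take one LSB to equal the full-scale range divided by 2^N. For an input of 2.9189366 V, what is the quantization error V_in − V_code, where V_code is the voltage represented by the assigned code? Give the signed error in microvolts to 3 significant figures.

Full-scale range = 4.1 V − (-1.3 V) = 5.4 V. LSB = 5.4 V / 2^16 ≈ 82.40 µV.
Position in LSBs: (2.9189366 − (-1.3)) × 65536/5.4 = 51202.2646; rounding gives k = 51202.
V_code = -1.3 + (51202/65536) × 5.4 = 2.9189147949 V.
Error = V_in − V_code = 2.9189366 − (2.9189147949) = +21.8 µV.

+21.8 µV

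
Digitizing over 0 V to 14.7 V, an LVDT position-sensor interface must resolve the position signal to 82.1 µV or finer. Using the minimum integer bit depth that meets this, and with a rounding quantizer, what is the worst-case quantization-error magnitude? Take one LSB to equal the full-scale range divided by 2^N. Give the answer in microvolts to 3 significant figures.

Range is 14.7 V.
Levels needed ≥ 14.7/82.1 µV = 179000. 2^18 = 262144 suffices, so N_min = 18.
LSB = 14.7 V ÷ 2^18 = 14.7/262144 V = 56.076 µV.
Max error for round-to-nearest is LSB/2 = 28.0 µV.

28.0 µV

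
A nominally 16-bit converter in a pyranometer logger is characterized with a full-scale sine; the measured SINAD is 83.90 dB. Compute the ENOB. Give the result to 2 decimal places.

ENOB = (SINAD − 1.76) / 6.02 = (83.90 − 1.76) / 6.02 = 82.14 / 6.02 = 13.6445.

13.64 bits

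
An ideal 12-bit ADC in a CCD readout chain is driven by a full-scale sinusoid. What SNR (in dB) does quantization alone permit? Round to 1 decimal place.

74.0 dB

Ideal quantization SNR: 6.02 × 12 + 1.76 dB = 74.0 dB.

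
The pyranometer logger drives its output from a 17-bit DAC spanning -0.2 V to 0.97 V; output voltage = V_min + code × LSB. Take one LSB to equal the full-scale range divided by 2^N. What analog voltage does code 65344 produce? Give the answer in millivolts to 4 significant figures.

383.3 mV

Full-scale range = 0.97 V − (-0.2 V) = 1.17 V. LSB = 1.17 V / 2^17.
V_out = -0.2 + 65344 × (1.17/131072) V
      = -0.2 V + 0.583286 V = 0.383286 V.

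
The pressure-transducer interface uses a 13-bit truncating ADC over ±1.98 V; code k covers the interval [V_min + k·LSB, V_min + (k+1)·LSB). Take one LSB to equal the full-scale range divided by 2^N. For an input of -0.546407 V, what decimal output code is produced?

The full-scale span is 1.98 − (-1.98) = 3.96 V. LSB = 3.96 V / 2^13 ≈ 483.4 µV.
V_in − V_min = -0.546407 − (-1.98) = 1.433593 V.
Divide by LSB: 1.433593 × 8192/3.96 = 2965.6550.
Truncating gives code 2965.

2965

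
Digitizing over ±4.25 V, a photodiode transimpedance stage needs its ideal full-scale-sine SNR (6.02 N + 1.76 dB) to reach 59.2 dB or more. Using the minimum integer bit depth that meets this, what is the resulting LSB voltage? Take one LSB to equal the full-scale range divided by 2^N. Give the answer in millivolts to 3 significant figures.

Full-scale range = 4.25 V − (-4.25 V) = 8.5 V.
Required N = ⌈(59.2 − 1.76)/6.02⌉ = ⌈9.542⌉ = 10.
Step size = 8.5/1024 V = 8.30 mV.

8.30 mV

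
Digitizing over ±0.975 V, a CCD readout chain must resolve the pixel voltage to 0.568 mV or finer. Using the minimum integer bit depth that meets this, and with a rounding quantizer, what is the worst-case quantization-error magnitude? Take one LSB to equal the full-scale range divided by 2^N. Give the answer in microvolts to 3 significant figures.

Range = 0.975 − (-0.975) = 1.95 V.
Required number of levels: 1.95/0.568 mV = 3433.1; smallest N with 2^N ≥ that is 12.
Step size = 1.95/4096 V = 476.07 µV.
|e|_max = LSB/2 = 238 µV.

238 µV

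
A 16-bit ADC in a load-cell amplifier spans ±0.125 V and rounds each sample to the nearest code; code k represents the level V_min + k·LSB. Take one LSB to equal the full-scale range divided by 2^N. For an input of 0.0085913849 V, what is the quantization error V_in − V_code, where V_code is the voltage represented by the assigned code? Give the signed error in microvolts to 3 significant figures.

+0.687 µV

The full-scale span is 0.125 − (-0.125) = 0.25 V. LSB = 0.25 V / 2^16 ≈ 3.815 µV.
(V_in − V_min)/LSB = (0.0085913849 − (-0.125)) × 65536/0.25 = 35020.1800 → nearest code k = 35020.
V_code = -0.125 + (35020/65536) × 0.25 = 0.0085906982422 V.
Error = V_in − V_code = 0.0085913849 − (0.0085906982422) = +0.687 µV.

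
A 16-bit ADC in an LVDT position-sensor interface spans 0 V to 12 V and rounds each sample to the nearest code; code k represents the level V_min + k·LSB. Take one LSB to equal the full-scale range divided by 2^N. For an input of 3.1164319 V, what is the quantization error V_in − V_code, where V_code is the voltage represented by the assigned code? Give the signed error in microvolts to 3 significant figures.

Range is 12 V. LSB = 12 V / 2^16 ≈ 183.1 µV.
Position in LSBs: (3.1164319 − (0)) × 65536/12 = 17019.8734; rounding gives k = 17020.
V_code = V_min + k × range/2^16 = 0 + 17020 × 12/65536 = 3.1164550781 V.
V_in − V_code = 3.1164319 − (3.1164550781) = −23.2 µV.

−23.2 µV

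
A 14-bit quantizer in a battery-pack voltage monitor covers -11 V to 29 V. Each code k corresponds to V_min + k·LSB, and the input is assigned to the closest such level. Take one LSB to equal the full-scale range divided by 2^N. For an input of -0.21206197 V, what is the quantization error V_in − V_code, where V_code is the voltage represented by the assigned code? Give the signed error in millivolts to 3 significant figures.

−0.636 mV

Range = 29 − (-11) = 40 V. LSB = 40 V / 2^14 ≈ 2.441 mV.
Position in LSBs: (-0.21206197 − (-11)) × 16384/40 = 4418.7394; rounding gives k = 4419.
V_code = V_min + k × range/2^14 = -11 + 4419 × 40/16384 = -0.21142578125 V.
e = -0.21206197 − (-0.21142578125) = −0.636 mV.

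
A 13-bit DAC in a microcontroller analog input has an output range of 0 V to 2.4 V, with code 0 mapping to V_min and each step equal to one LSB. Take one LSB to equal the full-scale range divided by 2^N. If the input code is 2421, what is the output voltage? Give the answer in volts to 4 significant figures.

0.7093 V

Span = 2.4 V. LSB = 2.4 V / 2^13.
V_out = V_min + code × LSB = 0 V + 2421 × 2.4 V / 8192
      = 0 V + 0.709277 V = 0.709277 V.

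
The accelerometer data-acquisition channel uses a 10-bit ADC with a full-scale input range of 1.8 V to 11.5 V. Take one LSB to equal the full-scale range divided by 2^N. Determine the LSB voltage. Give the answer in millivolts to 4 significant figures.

9.473 mV

Range = 11.5 − (1.8) = 9.7 V.
There are 2^10 = 1024 steps.
Step size = 9.7/1024 V = 9.473 mV.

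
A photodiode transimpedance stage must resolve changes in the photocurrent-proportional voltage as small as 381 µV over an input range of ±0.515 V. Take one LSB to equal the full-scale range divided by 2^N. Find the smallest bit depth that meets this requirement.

12 bits

The full-scale span is 0.515 − (-0.515) = 1.03 V.
Levels needed ≥ 1.03/381 µV = 2703. 2^12 = 4096 suffices, so N_min = 12.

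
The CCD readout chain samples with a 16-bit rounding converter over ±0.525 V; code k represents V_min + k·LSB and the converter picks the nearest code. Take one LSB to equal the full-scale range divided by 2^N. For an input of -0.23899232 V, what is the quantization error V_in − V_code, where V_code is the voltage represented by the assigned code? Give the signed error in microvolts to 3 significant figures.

Full-scale range = 0.525 V − (-0.525 V) = 1.05 V. LSB = 1.05 V / 2^16 ≈ 16.02 µV.
Position in LSBs: (-0.23899232 − (-0.525)) × 65536/1.05 = 17851.2374; rounding gives k = 17851.
V_code = V_min + k × range/2^16 = -0.525 + 17851 × 1.05/65536 = -0.23899612427 V.
V_in − V_code = -0.23899232 − (-0.23899612427) = +3.80 µV.

+3.80 µV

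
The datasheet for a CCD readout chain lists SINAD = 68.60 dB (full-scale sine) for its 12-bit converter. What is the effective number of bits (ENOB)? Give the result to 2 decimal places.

11.10 bits

Inverting SNR = 6.02 N + 1.76: N_eff = (68.60 − 1.76)/6.02 = 11.1030.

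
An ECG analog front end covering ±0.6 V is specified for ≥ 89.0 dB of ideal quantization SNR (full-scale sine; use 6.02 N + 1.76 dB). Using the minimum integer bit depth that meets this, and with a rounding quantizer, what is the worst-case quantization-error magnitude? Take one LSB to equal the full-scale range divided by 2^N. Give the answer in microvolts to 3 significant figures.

Range = 0.6 − (-0.6) = 1.2 V.
N ≥ (89.0 − 1.76)/6.02 = 14.492 → N_min = 15.
LSB = 1.2 V / 2^15 = 36.621 µV.
Max error for round-to-nearest is LSB/2 = 18.3 µV.

18.3 µV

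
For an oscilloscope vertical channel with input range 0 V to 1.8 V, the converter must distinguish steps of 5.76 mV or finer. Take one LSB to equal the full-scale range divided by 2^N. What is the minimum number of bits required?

9 bits

V_FS = 1.8 V.
1.8 V / 5.76 mV = 312.5. Since 2^8 = 256 and 2^9 = 512, N = 9.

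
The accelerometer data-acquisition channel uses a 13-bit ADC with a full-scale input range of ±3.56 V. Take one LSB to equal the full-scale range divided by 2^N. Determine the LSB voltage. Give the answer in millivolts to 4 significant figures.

The full-scale span is 3.56 − (-3.56) = 7.12 V.
Number of codes = 2^13 = 8192.
One LSB is 7.12 V / 8192 = 0.8691 mV.

0.8691 mV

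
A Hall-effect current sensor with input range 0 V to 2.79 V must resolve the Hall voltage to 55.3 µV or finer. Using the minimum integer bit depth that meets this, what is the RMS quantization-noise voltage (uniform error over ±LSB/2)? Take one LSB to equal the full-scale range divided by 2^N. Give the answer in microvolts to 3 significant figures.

Range is 2.79 V.
Required number of levels: 2.79/55.3 µV = 50452; smallest N with 2^N ≥ that is 16.
Step size = 2.79/65536 V = 42.572 µV.
V_rms = LSB/√12 = 12.3 µV.

12.3 µV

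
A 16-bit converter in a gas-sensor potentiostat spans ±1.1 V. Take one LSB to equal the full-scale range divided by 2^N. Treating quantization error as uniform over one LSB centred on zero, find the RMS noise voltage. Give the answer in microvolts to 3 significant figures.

Full-scale range = 1.1 V − (-1.1 V) = 2.2 V.
LSB = 2.2 V / 2^16 = 33.569 µV.
V_rms = LSB/√12 = 33.569 µV / √12 = 9.69 µV.

9.69 µV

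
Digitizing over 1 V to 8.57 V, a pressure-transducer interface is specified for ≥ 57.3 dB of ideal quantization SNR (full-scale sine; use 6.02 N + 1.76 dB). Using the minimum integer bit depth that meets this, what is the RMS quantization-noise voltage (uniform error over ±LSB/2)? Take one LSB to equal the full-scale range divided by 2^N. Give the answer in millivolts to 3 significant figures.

Full-scale range = 8.57 V − (1 V) = 7.57 V.
Solving 6.02 N ≥ 57.3 − 1.76: N ≥ 9.226. Round up → N = 10.
LSB = 7.57 V / 2^10 = 7.3926 mV.
V_rms = LSB/√12 = 2.13 mV.

2.13 mV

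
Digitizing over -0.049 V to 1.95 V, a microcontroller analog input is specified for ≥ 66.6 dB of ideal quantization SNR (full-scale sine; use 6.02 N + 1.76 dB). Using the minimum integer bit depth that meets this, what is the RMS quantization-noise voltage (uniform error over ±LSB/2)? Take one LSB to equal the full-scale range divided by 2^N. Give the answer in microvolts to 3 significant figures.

282 µV

The full-scale span is 1.95 − (-0.049) = 1.999 V.
N ≥ (66.6 − 1.76)/6.02 = 10.771 → N_min = 11.
LSB = 1.999 V / 2^11 = 0.97607 mV.
RMS noise = LSB/√12 = 282 µV.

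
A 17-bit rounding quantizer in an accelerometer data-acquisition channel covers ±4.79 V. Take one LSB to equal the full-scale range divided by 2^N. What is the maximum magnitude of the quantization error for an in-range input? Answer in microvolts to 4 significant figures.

36.54 µV

Full-scale range = 4.79 V − (-4.79 V) = 9.58 V.
One LSB is 9.58 V / 131072 = 73.0896 µV.
A rounding quantizer has |error| ≤ LSB/2 = 36.54 µV.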